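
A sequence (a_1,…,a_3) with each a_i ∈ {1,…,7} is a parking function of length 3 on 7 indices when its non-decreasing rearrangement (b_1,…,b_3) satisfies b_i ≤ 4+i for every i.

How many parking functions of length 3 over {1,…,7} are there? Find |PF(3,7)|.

320

|PF(3,7)| = (8−3)·8^(3−1) = 5·64 = 320 [KW]
E.g. (1,5,6) → sorted (1,5,6): b_i ≤ 4+i ∀i, a PF.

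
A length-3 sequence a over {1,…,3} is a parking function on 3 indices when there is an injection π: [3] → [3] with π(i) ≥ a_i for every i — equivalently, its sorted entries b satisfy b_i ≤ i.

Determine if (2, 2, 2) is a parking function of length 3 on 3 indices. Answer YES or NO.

Order a: b = (2, 2, 2).
  b_1=2 > 1
  fails at i=1 ⇒ NO

NO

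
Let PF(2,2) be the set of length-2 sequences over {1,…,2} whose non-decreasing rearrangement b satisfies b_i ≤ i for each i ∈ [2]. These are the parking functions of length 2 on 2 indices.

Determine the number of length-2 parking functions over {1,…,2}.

|PF| = (3−2)·3^(2−1) = 1×3 = 3 [KW]
E.g. (1,2) → sorted (1,2): b_i ≤ i ∀i, a PF.

3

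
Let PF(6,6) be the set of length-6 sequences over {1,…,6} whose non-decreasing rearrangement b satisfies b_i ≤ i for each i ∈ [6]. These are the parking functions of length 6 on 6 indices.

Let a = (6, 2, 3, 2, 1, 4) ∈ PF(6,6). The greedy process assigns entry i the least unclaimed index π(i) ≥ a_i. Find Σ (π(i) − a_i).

Σπ = 21 ({1..6} each once); Σa = 6+2+3+2+1+4 = 18; disp = 21−18 = 3.

3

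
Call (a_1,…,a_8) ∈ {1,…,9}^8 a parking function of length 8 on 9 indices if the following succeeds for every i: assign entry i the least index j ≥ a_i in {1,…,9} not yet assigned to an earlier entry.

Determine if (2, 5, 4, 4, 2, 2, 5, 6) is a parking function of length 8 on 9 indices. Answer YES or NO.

Rearranged: b = (2, 2, 2, 4, 4, 5, 5, 6).
  b_1=2 ≤ 2
  b_2=2 ≤ 3
  b_3=2 ≤ 4
  b_4=4 ≤ 5
  b_5=4 ≤ 6
  b_6=5 ≤ 7
  b_7=5 ≤ 8
  b_8=6 ≤ 9
All bounds hold ⇒ YES

YES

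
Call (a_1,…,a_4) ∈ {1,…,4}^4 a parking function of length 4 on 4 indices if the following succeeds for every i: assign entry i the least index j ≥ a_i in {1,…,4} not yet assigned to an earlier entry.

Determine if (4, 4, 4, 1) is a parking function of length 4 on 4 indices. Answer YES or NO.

NO

Sorted: b = (1, 4, 4, 4).
  b_1=1 ≤ 1
  b_2=4 > 2
  fails at i=2 ⇒ NO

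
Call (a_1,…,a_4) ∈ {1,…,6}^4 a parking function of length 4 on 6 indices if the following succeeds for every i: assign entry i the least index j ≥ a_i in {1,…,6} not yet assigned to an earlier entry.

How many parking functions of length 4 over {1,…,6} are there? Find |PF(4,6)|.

1029

Count = (7−4)·7^(4−1) = 3×343 = 1029
One tuple (6,4,5,2) → sorted (2,4,5,6): b_i ≤ 2+i ∀i, a PF.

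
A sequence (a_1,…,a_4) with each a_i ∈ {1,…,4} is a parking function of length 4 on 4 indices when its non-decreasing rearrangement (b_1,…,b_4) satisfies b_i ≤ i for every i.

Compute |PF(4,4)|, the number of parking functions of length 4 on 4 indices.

125

Count = (4−4+1)·(4+1)^(4−1) = 1×125 = 125 (Pollak)
One tuple (1,2,3,2) → sorted (1,2,2,3): b_i ≤ i ∀i, a PF.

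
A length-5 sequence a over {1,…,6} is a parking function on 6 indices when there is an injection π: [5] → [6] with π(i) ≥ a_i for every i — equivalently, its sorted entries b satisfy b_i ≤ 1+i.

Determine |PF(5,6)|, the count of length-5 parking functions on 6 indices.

4802

|PF| = (6−5+1)·(6+1)^(5−1) = 2·2401 = 4802 (Pollak)
E.g. (3,2,6,4,5) → sorted (2,3,4,5,6): b_i ≤ 1+i ∀i, a PF.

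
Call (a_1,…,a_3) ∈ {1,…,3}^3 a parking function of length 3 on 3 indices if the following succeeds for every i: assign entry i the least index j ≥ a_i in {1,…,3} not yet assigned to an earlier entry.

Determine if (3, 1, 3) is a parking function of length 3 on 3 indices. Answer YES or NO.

NO

Rearranged: b = (1, 3, 3).
  b_1=1 ≤ 1
  b_2=3 > 2
  fails at i=2 ⇒ NO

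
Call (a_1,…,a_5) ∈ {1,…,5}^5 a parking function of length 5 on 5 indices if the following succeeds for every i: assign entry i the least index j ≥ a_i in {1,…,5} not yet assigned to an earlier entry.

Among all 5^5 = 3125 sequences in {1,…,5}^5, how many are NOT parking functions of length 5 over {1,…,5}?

1829

|PF| = (5−5+1)·(5+1)^(5−1) = 1·1296 = 1296
Example (5,5,3,1,1) → sorted (1,1,3,5,5): b_4=5>4, not a PF.
Total 3125; non-PF = 3125−1296 = 1829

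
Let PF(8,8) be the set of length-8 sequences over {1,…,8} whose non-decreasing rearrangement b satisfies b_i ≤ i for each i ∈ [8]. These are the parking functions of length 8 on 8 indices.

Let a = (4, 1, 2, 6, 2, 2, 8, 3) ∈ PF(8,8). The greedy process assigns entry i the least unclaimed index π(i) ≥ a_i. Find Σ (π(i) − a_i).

8

Σπ = 8·9/2 = 36 (π permutes [8]); Σa = 4+1+2+6+2+2+8+3 = 28; disp = 36−28 = 8.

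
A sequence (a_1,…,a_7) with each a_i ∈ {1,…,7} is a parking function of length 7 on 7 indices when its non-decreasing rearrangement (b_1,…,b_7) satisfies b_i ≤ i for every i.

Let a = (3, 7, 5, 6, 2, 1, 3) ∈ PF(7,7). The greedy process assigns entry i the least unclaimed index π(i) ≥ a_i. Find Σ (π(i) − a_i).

1

Σπ = 28 ({1..7} each once); Σa = 3+7+5+6+2+1+3 = 27; disp = 28−27 = 1.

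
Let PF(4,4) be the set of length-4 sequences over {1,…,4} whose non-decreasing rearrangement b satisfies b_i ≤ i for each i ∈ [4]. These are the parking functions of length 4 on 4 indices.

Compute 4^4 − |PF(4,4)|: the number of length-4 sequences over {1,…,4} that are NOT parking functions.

131

|PF(4,4)| = (4−4+1)·(4+1)^(4−1) = 1×125 = 125 (Pollak)
Check (2,1,4,4) → sorted (1,2,4,4): b_3=4>3, not a PF.
So 256 − 125 = 131 fail.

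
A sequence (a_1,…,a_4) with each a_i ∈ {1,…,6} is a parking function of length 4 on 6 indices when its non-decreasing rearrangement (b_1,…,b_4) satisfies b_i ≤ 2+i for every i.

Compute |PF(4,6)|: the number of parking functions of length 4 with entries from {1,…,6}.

1029

|PF(4,6)| = (6−4+1)·(6+1)^(4−1) = 3×343 = 1029 (Konheim–Weiss)
E.g. (5,1,2,3) → sorted (1,2,3,5): b_i ≤ 2+i ∀i, a PF.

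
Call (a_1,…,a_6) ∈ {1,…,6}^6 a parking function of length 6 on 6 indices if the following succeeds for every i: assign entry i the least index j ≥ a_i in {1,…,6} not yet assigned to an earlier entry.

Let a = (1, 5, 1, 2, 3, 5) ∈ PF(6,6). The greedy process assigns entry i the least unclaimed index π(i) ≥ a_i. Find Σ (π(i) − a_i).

4

Σπ(i) = 1+…+6 = 21; Σa = 1+5+1+2+3+5 = 17; disp = 21−17 = 4.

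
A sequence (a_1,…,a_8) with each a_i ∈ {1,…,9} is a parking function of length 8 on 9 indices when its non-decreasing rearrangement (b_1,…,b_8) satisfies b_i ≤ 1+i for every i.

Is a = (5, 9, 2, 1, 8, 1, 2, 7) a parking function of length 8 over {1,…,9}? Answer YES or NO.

Order a: b = (1, 1, 2, 2, 5, 7, 8, 9).
  b_1=1 ≤ 2
  b_2=1 ≤ 3
  b_3=2 ≤ 4
  b_4=2 ≤ 5
  b_5=5 ≤ 6
  b_6=7 ≤ 7
  b_7=8 ≤ 8
  b_8=9 ≤ 9
All bounds hold ⇒ YES

YES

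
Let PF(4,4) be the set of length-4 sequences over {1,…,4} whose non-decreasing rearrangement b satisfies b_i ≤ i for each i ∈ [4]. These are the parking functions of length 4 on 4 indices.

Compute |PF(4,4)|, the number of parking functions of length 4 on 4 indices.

Count = 1·5^3 = 1×125 = 125
Check (3,3,1,2) → sorted (1,2,3,3): b_i ≤ i ∀i, a PF.

125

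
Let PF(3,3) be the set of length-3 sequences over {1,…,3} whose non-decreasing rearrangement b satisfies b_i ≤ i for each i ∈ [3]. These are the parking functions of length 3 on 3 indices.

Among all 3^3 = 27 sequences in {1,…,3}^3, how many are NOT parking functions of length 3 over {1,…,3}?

11

Count = (3−3+1)·(3+1)^(3−1) = 1×16 = 16 [KW]
Check (2,3,3) → sorted (2,3,3): b_1=2>1, not a PF.
Total 27; non-PF = 27−16 = 11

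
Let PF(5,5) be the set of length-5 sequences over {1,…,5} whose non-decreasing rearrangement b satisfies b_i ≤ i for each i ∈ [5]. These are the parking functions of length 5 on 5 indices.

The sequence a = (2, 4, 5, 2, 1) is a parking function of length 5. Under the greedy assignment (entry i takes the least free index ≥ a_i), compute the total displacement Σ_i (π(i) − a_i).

Σπ = 5·6/2 = 15 (π permutes [5]); Σa = 2+4+5+2+1 = 14; disp = 15−14 = 1.

1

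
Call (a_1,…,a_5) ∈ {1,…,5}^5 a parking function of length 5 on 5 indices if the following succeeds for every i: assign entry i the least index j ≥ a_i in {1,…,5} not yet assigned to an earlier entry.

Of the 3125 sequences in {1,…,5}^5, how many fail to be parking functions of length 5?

|PF| = (5+1−5)·(5+1)^{5−1} = 1 · 1296 = 1296
Check (2,3,4,5,4) → sorted (2,3,4,4,5): b_1=2>1, not a PF.
So 3125 − 1296 = 1829 fail.

1829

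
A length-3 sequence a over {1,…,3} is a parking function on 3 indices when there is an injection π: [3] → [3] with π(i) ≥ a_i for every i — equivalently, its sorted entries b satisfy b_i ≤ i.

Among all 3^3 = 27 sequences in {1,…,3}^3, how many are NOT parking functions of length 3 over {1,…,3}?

11

#PF = 1·4^2 = 1·16 = 16
Check (3,3,1) → sorted (1,3,3): b_2=3>2, not a PF.
3^3 − 16 = 27 − 16 = 11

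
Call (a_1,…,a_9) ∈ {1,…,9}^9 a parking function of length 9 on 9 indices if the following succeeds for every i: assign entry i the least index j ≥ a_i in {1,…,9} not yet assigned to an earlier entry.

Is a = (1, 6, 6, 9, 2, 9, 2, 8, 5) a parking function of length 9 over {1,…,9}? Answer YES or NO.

Sorted: b = (1, 2, 2, 5, 6, 6, 8, 9, 9).
  b_1=1 ≤ 1
  b_2=2 ≤ 2
  b_3=2 ≤ 3
  b_4=5 > 4
  fails at i=4 ⇒ NO

NO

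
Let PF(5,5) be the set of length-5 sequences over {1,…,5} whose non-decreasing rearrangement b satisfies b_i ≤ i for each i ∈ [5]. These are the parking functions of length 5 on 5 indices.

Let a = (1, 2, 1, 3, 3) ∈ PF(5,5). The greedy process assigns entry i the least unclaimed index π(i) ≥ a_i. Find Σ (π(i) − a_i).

5

Σπ = 15 ({1..5} each once); Σa = 1+2+1+3+3 = 10; disp = 15−10 = 5.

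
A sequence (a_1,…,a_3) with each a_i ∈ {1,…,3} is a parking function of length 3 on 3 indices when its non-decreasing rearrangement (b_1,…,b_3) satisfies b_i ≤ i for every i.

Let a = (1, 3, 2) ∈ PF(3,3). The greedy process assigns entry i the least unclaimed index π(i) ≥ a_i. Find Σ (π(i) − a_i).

0

Σπ = 6 ({1..3} each once); Σa = 1+3+2 = 6; disp = 6−6 = 0.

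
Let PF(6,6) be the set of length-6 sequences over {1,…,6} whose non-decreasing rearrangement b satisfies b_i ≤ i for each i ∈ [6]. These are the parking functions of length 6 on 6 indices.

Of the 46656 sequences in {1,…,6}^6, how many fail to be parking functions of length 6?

Count = (6−6+1)·(6+1)^(6−1) = 1×16807 = 16807 (Konheim–Weiss)
One tuple (6,5,4,6,3,6) → sorted (3,4,5,6,6,6): b_1=3>1, not a PF.
Total 46656; non-PF = 46656−16807 = 29849

29849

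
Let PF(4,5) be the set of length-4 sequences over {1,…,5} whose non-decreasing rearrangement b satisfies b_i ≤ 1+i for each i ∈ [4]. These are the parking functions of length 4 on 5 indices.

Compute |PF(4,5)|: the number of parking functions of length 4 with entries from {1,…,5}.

|PF| = (5−4+1)·(5+1)^(4−1) = 2 · 216 = 432 [KW]
One tuple (2,5,1,1) → sorted (1,1,2,5): b_i ≤ 1+i ∀i, a PF.

432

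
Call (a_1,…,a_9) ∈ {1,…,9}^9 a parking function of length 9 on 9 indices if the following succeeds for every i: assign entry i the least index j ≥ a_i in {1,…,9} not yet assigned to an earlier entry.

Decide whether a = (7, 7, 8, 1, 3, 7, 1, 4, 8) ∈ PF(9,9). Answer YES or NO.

Order a: b = (1, 1, 3, 4, 7, 7, 7, 8, 8).
  b_1=1 ≤ 1
  b_2=1 ≤ 2
  b_3=3 ≤ 3
  b_4=4 ≤ 4
  b_5=7 > 5
  fails at i=5 ⇒ NO

NO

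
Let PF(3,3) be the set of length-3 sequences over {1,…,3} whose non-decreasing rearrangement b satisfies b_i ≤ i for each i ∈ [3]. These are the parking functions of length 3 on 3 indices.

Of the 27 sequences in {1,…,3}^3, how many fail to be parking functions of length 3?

11

Count = 1·4^2 = 1·16 = 16 (Konheim–Weiss)
One tuple (2,3,2) → sorted (2,2,3): b_1=2>1, not a PF.
Total 27; non-PF = 27−16 = 11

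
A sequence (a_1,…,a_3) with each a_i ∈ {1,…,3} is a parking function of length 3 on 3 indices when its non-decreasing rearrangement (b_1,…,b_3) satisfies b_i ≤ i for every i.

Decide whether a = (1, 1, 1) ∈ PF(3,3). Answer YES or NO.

YES

Sorted: b = (1, 1, 1).
  b_1=1 ≤ 1
  b_2=1 ≤ 2
  b_3=1 ≤ 3
All bounds hold ⇒ YES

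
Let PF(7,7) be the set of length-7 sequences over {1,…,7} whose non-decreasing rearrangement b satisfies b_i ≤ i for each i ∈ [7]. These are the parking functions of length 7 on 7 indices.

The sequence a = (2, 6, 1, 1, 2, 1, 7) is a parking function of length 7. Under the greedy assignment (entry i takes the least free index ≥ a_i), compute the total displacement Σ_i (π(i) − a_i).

Σπ = 7·8/2 = 28 (π permutes [7]); Σa = 2+6+1+1+2+1+7 = 20; disp = 28−20 = 8.

8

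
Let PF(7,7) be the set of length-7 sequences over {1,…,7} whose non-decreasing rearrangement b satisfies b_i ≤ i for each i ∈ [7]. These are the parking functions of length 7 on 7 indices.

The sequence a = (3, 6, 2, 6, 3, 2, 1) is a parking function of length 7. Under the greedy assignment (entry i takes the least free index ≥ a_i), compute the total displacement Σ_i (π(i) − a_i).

5

Σπ = 7·8/2 = 28 (π permutes [7]); Σa = 3+6+2+6+3+2+1 = 23; disp = 28−23 = 5.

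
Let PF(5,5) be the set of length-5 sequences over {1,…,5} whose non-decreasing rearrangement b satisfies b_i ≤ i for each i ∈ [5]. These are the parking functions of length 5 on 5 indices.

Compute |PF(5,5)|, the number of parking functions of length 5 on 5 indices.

1296

|PF(5,5)| = 1·6^4 = 1·1296 = 1296 (Pollak)
Example (1,1,2,1,4) → sorted (1,1,1,2,4): b_i ≤ i ∀i, a PF.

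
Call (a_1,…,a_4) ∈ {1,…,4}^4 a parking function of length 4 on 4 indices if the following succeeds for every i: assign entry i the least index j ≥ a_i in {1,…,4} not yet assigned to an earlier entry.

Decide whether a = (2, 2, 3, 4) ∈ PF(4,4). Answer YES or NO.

Sorted: b = (2, 2, 3, 4).
  b_1=2 > 1
  fails at i=1 ⇒ NO

NO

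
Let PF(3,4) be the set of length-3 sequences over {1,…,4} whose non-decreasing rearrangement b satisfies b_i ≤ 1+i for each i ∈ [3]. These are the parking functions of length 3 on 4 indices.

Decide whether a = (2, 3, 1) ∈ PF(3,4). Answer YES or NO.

YES

Sorted: b = (1, 2, 3).
  b_1=1 ≤ 2
  b_2=2 ≤ 3
  b_3=3 ≤ 4
All bounds hold ⇒ YES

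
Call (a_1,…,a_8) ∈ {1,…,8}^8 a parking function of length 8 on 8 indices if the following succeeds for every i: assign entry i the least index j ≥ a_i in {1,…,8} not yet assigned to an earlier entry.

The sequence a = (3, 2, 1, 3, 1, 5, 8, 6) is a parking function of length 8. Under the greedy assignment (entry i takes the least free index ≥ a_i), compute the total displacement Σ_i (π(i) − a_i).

7

Σπ(i) = 1+…+8 = 36; Σa = 3+2+1+3+1+5+8+6 = 29; disp = 36−29 = 7.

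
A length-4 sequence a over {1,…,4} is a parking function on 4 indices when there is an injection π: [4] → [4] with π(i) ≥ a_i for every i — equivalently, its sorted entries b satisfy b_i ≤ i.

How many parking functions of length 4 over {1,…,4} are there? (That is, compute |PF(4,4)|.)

Count = (4+1−4)·(4+1)^{4−1} = 1·125 = 125
One tuple (4,1,2,1) → sorted (1,1,2,4): b_i ≤ i ∀i, a PF.

125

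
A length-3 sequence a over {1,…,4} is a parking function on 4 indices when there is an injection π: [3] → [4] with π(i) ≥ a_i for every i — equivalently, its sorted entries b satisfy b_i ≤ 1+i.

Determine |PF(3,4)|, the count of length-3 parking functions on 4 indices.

|PF(3,4)| = 2·5^2 = 2 · 25 = 50 (Konheim–Weiss)
E.g. (2,2,2) → sorted (2,2,2): b_i ≤ 1+i ∀i, a PF.

50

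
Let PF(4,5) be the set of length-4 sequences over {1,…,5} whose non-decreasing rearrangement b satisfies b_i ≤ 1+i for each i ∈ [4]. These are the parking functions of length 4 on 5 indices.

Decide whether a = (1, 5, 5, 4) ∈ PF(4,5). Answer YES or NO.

Rearranged: b = (1, 4, 5, 5).
  b_1=1 ≤ 2
  b_2=4 > 3
  fails at i=2 ⇒ NO

NO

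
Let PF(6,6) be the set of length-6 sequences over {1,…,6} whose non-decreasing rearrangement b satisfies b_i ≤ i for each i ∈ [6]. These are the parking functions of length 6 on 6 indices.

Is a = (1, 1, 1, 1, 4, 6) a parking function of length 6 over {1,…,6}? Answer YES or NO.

YES

Order a: b = (1, 1, 1, 1, 4, 6).
  b_1=1 ≤ 1
  b_2=1 ≤ 2
  b_3=1 ≤ 3
  b_4=1 ≤ 4
  b_5=4 ≤ 5
  b_6=6 ≤ 6
All bounds hold ⇒ YES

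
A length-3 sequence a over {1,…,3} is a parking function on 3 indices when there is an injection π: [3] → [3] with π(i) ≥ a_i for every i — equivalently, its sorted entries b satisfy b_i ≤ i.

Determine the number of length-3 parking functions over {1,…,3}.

Count = (4−3)·4^(3−1) = 1 · 16 = 16 (Pollak)
Check (1,3,2) → sorted (1,2,3): b_i ≤ i ∀i, a PF.

16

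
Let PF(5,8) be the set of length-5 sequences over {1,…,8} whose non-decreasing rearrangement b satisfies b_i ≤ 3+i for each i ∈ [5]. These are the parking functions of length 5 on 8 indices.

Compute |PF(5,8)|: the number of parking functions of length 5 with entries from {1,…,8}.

26244

#PF = (9−5)·9^(5−1) = 4×6561 = 26244 (Konheim–Weiss)
Check (2,2,2,4,2) → sorted (2,2,2,2,4): b_i ≤ 3+i ∀i, a PF.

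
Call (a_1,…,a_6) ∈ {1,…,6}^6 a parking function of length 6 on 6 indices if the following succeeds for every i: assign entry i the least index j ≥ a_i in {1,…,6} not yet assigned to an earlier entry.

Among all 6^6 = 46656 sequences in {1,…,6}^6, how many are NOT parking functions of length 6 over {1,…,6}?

29849

|PF| = 1·7^5 = 1×16807 = 16807
E.g. (5,2,5,5,2,2) → sorted (2,2,2,5,5,5): b_1=2>1, not a PF.
Total 46656; non-PF = 46656−16807 = 29849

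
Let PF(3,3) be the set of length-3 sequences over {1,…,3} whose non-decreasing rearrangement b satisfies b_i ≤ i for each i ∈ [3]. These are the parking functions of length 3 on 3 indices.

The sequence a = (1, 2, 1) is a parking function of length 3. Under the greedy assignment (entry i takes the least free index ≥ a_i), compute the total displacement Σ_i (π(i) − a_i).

2

Σπ(i) = 1+…+3 = 6; Σa = 1+2+1 = 4; disp = 6−4 = 2.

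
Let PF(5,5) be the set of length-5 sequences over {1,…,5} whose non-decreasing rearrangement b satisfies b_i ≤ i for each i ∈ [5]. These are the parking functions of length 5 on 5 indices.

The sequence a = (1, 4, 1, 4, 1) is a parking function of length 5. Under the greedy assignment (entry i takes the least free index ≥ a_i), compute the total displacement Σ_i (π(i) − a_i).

Σπ = 15 ({1..5} each once); Σa = 1+4+1+4+1 = 11; disp = 15−11 = 4.

4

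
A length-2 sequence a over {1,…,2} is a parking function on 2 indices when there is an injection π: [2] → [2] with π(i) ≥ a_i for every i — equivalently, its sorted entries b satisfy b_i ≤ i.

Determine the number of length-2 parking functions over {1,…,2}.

3

Count = (2+1−2)·(2+1)^{2−1} = 1·3 = 3 (Pollak)
Check (1,1) → sorted (1,1): b_i ≤ i ∀i, a PF.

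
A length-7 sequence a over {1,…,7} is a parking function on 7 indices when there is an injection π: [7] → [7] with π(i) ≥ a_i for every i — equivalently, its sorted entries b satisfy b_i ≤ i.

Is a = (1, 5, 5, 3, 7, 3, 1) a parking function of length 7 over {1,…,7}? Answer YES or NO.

YES

Sorted: b = (1, 1, 3, 3, 5, 5, 7).
  b_1=1 ≤ 1
  b_2=1 ≤ 2
  b_3=3 ≤ 3
  b_4=3 ≤ 4
  b_5=5 ≤ 5
  b_6=5 ≤ 6
  b_7=7 ≤ 7
All bounds hold ⇒ YES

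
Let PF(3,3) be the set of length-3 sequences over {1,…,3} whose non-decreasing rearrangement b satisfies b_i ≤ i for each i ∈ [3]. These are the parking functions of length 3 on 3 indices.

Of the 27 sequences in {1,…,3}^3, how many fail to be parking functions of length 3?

11

|PF(3,3)| = (3+1−3)·(3+1)^{3−1} = 1·16 = 16 (Pollak)
Example (2,2,2) → sorted (2,2,2): b_1=2>1, not a PF.
3^3 − 16 = 27 − 16 = 11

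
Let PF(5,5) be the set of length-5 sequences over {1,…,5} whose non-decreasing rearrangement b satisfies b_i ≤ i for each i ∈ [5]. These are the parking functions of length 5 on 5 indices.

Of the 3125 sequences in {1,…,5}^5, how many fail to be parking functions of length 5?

|PF| = (5+1−5)·(5+1)^{5−1} = 1·1296 = 1296 (Konheim–Weiss)
One tuple (3,5,2,4,2) → sorted (2,2,3,4,5): b_1=2>1, not a PF.
So 3125 − 1296 = 1829 fail.

1829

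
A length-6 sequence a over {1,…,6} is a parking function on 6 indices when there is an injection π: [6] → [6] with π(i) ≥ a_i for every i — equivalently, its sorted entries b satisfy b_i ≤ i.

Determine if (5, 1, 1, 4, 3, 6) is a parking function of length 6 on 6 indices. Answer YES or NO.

Rearranged: b = (1, 1, 3, 4, 5, 6).
  b_1=1 ≤ 1
  b_2=1 ≤ 2
  b_3=3 ≤ 3
  b_4=4 ≤ 4
  b_5=5 ≤ 5
  b_6=6 ≤ 6
All bounds hold ⇒ YES

YES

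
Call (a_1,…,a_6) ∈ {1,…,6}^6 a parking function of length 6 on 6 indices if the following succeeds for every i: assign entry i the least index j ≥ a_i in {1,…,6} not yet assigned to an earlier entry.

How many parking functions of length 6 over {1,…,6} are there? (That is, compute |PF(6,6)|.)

16807

#PF = (6+1−6)·(6+1)^{6−1} = 1 · 16807 = 16807 (Pollak)
E.g. (2,6,3,5,1,1) → sorted (1,1,2,3,5,6): b_i ≤ i ∀i, a PF.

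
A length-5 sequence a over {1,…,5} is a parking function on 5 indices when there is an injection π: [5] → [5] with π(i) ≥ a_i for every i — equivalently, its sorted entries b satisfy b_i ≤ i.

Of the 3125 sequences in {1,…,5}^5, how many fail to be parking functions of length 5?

|PF(5,5)| = (5+1−5)·(5+1)^{5−1} = 1×1296 = 1296
Example (4,3,3,5,3) → sorted (3,3,3,4,5): b_1=3>1, not a PF.
Total 3125; non-PF = 3125−1296 = 1829

1829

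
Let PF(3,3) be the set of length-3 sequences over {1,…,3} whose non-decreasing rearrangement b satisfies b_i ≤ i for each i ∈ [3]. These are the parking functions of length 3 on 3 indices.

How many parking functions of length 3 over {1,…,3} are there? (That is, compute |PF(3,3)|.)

#PF = 1·4^2 = 1×16 = 16 (Konheim–Weiss)
Check (1,1,1) → sorted (1,1,1): b_i ≤ i ∀i, a PF.

16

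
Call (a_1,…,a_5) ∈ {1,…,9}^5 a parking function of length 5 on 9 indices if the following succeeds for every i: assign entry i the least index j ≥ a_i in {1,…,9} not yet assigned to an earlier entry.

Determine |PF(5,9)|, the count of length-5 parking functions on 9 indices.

#PF = 5·10^4 = 5 · 10000 = 50000
Example (1,4,1,1,1) → sorted (1,1,1,1,4): b_i ≤ 4+i ∀i, a PF.

50000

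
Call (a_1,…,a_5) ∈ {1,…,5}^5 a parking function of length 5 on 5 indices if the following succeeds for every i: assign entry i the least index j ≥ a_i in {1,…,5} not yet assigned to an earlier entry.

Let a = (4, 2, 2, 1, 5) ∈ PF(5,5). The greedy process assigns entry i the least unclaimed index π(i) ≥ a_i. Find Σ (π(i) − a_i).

1

Σπ = 15 ({1..5} each once); Σa = 4+2+2+1+5 = 14; disp = 15−14 = 1.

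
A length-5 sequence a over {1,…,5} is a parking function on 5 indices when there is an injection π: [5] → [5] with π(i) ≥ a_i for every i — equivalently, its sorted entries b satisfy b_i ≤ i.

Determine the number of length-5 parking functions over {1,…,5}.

1296

Count = 1·6^4 = 1×1296 = 1296 (Pollak)
One tuple (1,1,3,4,4) → sorted (1,1,3,4,4): b_i ≤ i ∀i, a PF.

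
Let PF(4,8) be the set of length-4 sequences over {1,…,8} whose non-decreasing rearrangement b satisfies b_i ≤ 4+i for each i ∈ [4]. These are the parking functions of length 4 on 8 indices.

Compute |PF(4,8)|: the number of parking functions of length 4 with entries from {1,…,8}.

Count = (8−4+1)·(8+1)^(4−1) = 5 · 729 = 3645 (Konheim–Weiss)
E.g. (2,4,2,4) → sorted (2,2,4,4): b_i ≤ 4+i ∀i, a PF.

3645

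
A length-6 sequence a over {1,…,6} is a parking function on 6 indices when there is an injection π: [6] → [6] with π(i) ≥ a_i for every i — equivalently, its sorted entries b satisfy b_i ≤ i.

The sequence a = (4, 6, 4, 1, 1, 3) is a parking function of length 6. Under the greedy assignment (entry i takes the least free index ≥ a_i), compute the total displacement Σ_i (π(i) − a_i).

Σπ = 21 ({1..6} each once); Σa = 4+6+4+1+1+3 = 19; disp = 21−19 = 2.

2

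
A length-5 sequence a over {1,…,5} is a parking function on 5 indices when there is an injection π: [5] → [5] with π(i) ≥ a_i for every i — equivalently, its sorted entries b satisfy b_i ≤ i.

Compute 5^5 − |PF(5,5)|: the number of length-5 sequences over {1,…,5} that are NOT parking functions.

#PF = (5−5+1)·(5+1)^(5−1) = 1×1296 = 1296 [KW]
E.g. (3,5,4,3,4) → sorted (3,3,4,4,5): b_1=3>1, not a PF.
5^5 − 1296 = 3125 − 1296 = 1829

1829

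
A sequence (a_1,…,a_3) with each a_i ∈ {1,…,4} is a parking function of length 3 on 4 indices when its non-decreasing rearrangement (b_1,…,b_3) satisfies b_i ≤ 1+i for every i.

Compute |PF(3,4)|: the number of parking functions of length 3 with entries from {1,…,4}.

#PF = (4−3+1)·(4+1)^(3−1) = 2·25 = 50 (Konheim–Weiss)
Example (1,4,3) → sorted (1,3,4): b_i ≤ 1+i ∀i, a PF.

50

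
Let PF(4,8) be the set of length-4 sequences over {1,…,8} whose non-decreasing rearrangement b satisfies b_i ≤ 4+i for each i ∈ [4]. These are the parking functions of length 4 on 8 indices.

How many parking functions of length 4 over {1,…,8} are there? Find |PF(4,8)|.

3645

Count = (9−4)·9^(4−1) = 5·729 = 3645 [KW]
Check (4,1,2,2) → sorted (1,2,2,4): b_i ≤ 4+i ∀i, a PF.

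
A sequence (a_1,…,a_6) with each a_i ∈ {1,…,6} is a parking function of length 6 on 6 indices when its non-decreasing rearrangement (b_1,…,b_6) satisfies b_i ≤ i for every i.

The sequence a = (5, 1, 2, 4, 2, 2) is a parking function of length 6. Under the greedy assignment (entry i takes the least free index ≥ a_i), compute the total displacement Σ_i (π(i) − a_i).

Σπ(i) = 1+…+6 = 21; Σa = 5+1+2+4+2+2 = 16; disp = 21−16 = 5.

5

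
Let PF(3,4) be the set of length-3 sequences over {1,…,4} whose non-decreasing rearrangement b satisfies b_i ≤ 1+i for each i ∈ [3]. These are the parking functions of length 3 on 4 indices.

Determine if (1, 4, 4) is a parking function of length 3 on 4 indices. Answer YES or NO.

NO

Rearranged: b = (1, 4, 4).
  b_1=1 ≤ 2
  b_2=4 > 3
  fails at i=2 ⇒ NO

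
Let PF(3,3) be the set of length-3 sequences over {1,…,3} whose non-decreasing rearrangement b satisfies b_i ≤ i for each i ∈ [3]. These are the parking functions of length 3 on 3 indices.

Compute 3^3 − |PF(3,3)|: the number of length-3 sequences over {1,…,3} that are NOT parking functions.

11

|PF| = (3−3+1)·(3+1)^(3−1) = 1×16 = 16 [KW]
Check (3,2,3) → sorted (2,3,3): b_1=2>1, not a PF.
Total 27; non-PF = 27−16 = 11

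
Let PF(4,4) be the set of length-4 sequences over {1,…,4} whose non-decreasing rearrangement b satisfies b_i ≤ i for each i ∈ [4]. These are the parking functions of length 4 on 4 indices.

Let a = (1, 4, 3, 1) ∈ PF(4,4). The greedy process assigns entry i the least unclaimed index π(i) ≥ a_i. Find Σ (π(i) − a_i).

1

Σπ = 4·5/2 = 10 (π permutes [4]); Σa = 1+4+3+1 = 9; disp = 10−9 = 1.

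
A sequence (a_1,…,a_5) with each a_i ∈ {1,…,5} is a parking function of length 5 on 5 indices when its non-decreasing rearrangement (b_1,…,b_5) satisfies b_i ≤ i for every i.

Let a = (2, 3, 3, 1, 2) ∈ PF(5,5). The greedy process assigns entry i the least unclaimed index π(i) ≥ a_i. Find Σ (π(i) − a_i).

4

Σπ = 5·6/2 = 15 (π permutes [5]); Σa = 2+3+3+1+2 = 11; disp = 15−11 = 4.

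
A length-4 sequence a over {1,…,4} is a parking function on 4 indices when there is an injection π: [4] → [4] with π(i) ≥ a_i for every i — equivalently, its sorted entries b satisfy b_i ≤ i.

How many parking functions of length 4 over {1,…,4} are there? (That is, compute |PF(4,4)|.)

125

|PF(4,4)| = (4+1−4)·(4+1)^{4−1} = 1×125 = 125
Check (1,2,4,1) → sorted (1,1,2,4): b_i ≤ i ∀i, a PF.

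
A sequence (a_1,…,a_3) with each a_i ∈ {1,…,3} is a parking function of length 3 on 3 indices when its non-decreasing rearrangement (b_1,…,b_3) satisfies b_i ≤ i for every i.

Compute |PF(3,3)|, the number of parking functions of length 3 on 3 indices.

16

|PF(3,3)| = (4−3)·4^(3−1) = 1 · 16 = 16 (Pollak)
One tuple (1,3,2) → sorted (1,2,3): b_i ≤ i ∀i, a PF.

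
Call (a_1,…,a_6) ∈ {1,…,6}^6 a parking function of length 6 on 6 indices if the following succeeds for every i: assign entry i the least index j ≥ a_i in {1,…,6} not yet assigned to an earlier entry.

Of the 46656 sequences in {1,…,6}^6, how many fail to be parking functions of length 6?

|PF(6,6)| = 1·7^5 = 1 · 16807 = 16807 (Konheim–Weiss)
Check (6,2,6,5,6,5) → sorted (2,5,5,6,6,6): b_1=2>1, not a PF.
So 46656 − 16807 = 29849 fail.

29849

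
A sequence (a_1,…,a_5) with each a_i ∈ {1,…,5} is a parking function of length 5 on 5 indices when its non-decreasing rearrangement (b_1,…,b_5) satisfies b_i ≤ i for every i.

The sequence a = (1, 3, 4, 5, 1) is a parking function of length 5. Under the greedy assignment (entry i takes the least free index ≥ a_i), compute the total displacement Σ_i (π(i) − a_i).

1

Σπ = 5·6/2 = 15 (π permutes [5]); Σa = 1+3+4+5+1 = 14; disp = 15−14 = 1.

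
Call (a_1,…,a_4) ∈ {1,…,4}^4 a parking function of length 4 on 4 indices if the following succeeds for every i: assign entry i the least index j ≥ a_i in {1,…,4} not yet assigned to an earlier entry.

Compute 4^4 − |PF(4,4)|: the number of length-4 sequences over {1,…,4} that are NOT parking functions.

131

Count = 1·5^3 = 1 · 125 = 125 (Konheim–Weiss)
One tuple (3,3,3,4) → sorted (3,3,3,4): b_1=3>1, not a PF.
Total 256; non-PF = 256−125 = 131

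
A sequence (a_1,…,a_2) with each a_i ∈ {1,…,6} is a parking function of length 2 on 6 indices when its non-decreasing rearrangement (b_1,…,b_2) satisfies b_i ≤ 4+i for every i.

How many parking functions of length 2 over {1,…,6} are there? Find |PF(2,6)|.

Count = (7−2)·7^(2−1) = 5·7 = 35 (Konheim–Weiss)
Example (3,1) → sorted (1,3): b_i ≤ 4+i ∀i, a PF.

35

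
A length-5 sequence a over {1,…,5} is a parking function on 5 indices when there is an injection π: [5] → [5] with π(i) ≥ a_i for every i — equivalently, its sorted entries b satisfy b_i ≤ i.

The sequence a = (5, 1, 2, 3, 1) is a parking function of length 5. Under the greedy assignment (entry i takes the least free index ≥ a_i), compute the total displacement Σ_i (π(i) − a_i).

3

Σπ(i) = 1+…+5 = 15; Σa = 5+1+2+3+1 = 12; disp = 15−12 = 3.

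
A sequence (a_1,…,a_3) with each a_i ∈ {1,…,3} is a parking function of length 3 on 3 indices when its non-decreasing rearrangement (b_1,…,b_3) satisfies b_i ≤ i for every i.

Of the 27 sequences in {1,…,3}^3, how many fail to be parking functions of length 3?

11

|PF| = (4−3)·4^(3−1) = 1 · 16 = 16
E.g. (1,3,3) → sorted (1,3,3): b_2=3>2, not a PF.
So 27 − 16 = 11 fail.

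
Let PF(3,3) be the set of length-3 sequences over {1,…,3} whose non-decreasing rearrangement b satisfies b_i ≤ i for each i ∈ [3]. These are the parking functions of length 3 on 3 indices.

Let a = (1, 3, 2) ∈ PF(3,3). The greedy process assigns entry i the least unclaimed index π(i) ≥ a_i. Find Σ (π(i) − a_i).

0

Σπ(i) = 1+…+3 = 6; Σa = 1+3+2 = 6; disp = 6−6 = 0.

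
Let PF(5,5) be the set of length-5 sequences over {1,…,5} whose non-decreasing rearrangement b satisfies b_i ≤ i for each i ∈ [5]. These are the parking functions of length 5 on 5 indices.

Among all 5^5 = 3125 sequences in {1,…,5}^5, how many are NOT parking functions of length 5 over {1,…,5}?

1829

#PF = (5−5+1)·(5+1)^(5−1) = 1×1296 = 1296 (Pollak)
E.g. (5,4,1,5,5) → sorted (1,4,5,5,5): b_2=4>2, not a PF.
So 3125 − 1296 = 1829 fail.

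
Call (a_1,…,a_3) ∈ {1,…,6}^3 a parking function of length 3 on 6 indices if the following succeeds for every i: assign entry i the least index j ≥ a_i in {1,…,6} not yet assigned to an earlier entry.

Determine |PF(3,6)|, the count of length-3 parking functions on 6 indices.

|PF| = (6−3+1)·(6+1)^(3−1) = 4·49 = 196 (Konheim–Weiss)
Example (5,4,3) → sorted (3,4,5): b_i ≤ 3+i ∀i, a PF.

196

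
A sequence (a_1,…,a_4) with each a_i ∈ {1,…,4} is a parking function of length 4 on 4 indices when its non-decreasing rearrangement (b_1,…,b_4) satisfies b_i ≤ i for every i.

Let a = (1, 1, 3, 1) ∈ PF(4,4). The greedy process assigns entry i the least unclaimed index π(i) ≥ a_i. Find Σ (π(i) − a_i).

4

Σπ = 10 ({1..4} each once); Σa = 1+1+3+1 = 6; disp = 10−6 = 4.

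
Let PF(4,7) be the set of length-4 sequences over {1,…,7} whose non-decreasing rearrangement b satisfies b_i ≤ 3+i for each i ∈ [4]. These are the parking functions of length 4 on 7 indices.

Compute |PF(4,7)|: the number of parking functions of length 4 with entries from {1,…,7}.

2048

#PF = (7−4+1)·(7+1)^(4−1) = 4·512 = 2048
E.g. (1,5,6,7) → sorted (1,5,6,7): b_i ≤ 3+i ∀i, a PF.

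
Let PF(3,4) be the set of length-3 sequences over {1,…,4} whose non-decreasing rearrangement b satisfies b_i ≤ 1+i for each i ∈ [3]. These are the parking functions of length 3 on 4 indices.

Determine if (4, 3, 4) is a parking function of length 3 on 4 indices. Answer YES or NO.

NO

Order a: b = (3, 4, 4).
  b_1=3 > 2
  fails at i=1 ⇒ NO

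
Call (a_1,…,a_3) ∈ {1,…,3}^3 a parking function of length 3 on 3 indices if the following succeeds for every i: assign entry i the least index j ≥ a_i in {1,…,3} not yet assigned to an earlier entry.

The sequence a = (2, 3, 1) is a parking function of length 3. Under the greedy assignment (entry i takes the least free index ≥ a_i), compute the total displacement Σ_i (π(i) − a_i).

0

Σπ(i) = 1+…+3 = 6; Σa = 2+3+1 = 6; disp = 6−6 = 0.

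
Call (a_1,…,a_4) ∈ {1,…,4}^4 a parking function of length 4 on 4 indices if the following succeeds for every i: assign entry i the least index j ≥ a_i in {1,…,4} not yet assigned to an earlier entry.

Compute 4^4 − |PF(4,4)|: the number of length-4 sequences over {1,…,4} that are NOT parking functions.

131

|PF| = (4−4+1)·(4+1)^(4−1) = 1×125 = 125 (Pollak)
One tuple (2,4,3,4) → sorted (2,3,4,4): b_1=2>1, not a PF.
4^4 − 125 = 256 − 125 = 131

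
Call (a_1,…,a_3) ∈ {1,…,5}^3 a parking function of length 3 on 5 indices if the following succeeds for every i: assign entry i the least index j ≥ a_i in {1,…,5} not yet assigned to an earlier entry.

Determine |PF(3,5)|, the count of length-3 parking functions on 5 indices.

108

Count = (6−3)·6^(3−1) = 3·36 = 108 [KW]
Check (2,2,1) → sorted (1,2,2): b_i ≤ 2+i ∀i, a PF.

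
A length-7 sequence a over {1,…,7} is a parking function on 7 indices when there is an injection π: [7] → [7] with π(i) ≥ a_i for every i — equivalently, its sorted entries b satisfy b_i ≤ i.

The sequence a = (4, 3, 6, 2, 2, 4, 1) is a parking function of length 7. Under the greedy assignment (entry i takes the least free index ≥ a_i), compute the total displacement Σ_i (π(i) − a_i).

6

Σπ(i) = 1+…+7 = 28; Σa = 4+3+6+2+2+4+1 = 22; disp = 28−22 = 6.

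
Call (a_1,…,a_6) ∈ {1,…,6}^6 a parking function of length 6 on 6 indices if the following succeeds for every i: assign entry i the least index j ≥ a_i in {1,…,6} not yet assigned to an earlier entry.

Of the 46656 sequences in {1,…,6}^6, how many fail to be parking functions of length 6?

Count = (6−6+1)·(6+1)^(6−1) = 1 · 16807 = 16807
Example (3,4,3,4,6,6) → sorted (3,3,4,4,6,6): b_1=3>1, not a PF.
6^6 − 16807 = 46656 − 16807 = 29849

29849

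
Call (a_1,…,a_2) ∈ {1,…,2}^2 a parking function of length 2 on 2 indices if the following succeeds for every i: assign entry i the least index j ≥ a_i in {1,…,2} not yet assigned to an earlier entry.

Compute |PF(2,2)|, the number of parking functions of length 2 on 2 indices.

Count = 1·3^1 = 1·3 = 3
E.g. (1,2) → sorted (1,2): b_i ≤ i ∀i, a PF.

3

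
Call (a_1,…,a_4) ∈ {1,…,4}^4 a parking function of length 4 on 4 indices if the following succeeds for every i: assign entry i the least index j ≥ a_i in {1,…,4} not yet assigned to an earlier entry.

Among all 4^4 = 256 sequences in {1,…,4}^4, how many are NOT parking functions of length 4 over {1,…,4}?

131

|PF(4,4)| = (4+1−4)·(4+1)^{4−1} = 1·125 = 125 (Pollak)
Check (4,4,4,3) → sorted (3,4,4,4): b_1=3>1, not a PF.
So 256 − 125 = 131 fail.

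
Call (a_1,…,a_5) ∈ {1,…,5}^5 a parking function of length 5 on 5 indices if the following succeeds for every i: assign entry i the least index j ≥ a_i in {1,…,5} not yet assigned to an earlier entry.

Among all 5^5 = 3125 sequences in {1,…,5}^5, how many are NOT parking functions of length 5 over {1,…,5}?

Count = (5−5+1)·(5+1)^(5−1) = 1·1296 = 1296
Example (4,5,2,3,5) → sorted (2,3,4,5,5): b_1=2>1, not a PF.
So 3125 − 1296 = 1829 fail.

1829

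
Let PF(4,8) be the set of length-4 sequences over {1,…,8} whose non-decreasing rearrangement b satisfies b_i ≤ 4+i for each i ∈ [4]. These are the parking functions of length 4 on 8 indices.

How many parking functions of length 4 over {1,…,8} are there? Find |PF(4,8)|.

Count = (8−4+1)·(8+1)^(4−1) = 5 · 729 = 3645 (Pollak)
E.g. (1,5,1,8) → sorted (1,1,5,8): b_i ≤ 4+i ∀i, a PF.

3645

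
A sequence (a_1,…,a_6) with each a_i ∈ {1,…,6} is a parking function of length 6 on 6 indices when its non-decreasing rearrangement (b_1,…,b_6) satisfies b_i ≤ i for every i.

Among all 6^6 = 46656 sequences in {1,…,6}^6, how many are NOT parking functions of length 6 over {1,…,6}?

|PF| = 1·7^5 = 1×16807 = 16807 (Konheim–Weiss)
Example (4,4,3,1,3,3) → sorted (1,3,3,3,4,4): b_2=3>2, not a PF.
6^6 − 16807 = 46656 − 16807 = 29849

29849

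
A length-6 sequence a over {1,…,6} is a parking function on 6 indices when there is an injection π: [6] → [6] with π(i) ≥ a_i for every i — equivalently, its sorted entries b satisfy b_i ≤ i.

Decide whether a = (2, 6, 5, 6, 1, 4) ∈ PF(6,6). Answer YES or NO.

NO

Order a: b = (1, 2, 4, 5, 6, 6).
  b_1=1 ≤ 1
  b_2=2 ≤ 2
  b_3=4 > 3
  fails at i=3 ⇒ NO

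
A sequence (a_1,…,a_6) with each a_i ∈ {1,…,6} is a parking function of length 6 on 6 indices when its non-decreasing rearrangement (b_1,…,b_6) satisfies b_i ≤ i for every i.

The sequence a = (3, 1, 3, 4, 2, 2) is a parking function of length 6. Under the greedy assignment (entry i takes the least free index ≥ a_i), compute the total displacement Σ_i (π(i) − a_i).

6

Σπ = 21 ({1..6} each once); Σa = 3+1+3+4+2+2 = 15; disp = 21−15 = 6.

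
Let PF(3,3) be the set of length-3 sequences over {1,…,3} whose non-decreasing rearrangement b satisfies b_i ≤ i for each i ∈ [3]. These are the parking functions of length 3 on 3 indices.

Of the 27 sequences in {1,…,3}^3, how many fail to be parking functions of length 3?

#PF = 1·4^2 = 1×16 = 16 (Pollak)
E.g. (3,2,3) → sorted (2,3,3): b_1=2>1, not a PF.
Total 27; non-PF = 27−16 = 11

11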